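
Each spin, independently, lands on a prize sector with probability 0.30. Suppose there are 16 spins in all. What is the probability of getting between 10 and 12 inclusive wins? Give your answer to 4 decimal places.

X ~ Binomial(16, 0.30); P(10 ≤ X ≤ 12) = Σ C(16,k) p^k (1−p)^(16−k) over k:
  k=10: C(16,10)·0.30^10·0.70^6 = 0.005563
  k=11: C(16,11)·0.30^11·0.70^5 = 0.001300
  k=12: C(16,12)·0.30^12·0.70^4 = 0.000232
Total = 0.007096

0.0071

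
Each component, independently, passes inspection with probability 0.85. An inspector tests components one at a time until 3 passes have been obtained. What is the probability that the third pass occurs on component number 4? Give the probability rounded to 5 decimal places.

Y = trial on which the third success occurs; negative binomial, r=3, p=0.85.
P(Y=4) = C(3,2) · p^3 · (1−p)^1
= 3 · 0.61413 · 0.15 = 0.2763563

0.27636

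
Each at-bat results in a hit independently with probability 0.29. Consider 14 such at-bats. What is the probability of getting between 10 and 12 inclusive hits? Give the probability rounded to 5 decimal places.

0.00125

X ~ Binomial(14, 0.29); P(10 ≤ X ≤ 12) = Σ C(14,k) p^k (1−p)^(14−k) over k:
  k=10: C(14,10)·0.29^10·0.71^4 = 0.0010702
  k=11: C(14,11)·0.29^11·0.71^3 = 0.0001589
  k=12: C(14,12)·0.29^12·0.71^2 = 0.0000162
Total = 0.0012453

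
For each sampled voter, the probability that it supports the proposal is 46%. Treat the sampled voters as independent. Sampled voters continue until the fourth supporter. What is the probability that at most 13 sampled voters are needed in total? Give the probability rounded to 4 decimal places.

Finishing within 13 sampled voters ⇔ at least 4 successes in the first 13. With X ~ Binomial(13, 0.46), P(Y ≤ 13) = 1 − P(X ≤ 3).
  k=0: C(13,0)·0.46^0·0.54^13 = 0.000332
  k=1: C(13,1)·0.46^1·0.54^12 = 0.003676
  k=2: C(13,2)·0.46^2·0.54^11 = 0.018791
  k=3: C(13,3)·0.46^3·0.54^10 = 0.058692
1 − 0.081491 = 0.918509

0.9185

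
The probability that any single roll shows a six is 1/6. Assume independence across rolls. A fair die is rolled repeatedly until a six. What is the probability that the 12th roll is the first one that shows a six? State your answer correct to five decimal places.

0.02243

Geometric (trials to first success), p = 0.166667.
P(Y = 12) = (1−p)^11 · p = 0.13459 · 0.166667 = 0.0224313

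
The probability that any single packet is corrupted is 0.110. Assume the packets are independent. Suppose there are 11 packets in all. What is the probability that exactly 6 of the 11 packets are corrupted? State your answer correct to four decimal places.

0.0005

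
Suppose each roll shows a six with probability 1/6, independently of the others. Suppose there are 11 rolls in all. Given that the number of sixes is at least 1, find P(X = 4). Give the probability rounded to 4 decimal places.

0.0821

X ~ Binomial(11, 0.166667). Want P(X=4 | X≥1) = P(X=4) / P(X≥1).
P(X=4) = C(11,4)·0.166667^4·0.833333^7 = 0.071062
P(X≥1) = 1 − 0.134588 = 0.865412
Ratio = 0.071062 / 0.865412 = 0.082114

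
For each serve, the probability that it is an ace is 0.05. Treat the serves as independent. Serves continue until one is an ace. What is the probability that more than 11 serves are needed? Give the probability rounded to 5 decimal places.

0.56880

Y = number of serves to the first success; geometric, p = 0.05.
P(Y > 11) = P(first 11 all fail) = (1−p)^11 = 0.5688001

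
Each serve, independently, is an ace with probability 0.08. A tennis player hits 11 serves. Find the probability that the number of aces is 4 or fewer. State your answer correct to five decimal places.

0.99900

X ~ Binomial(11, 0.08); P(X ≤ 4) = Σ C(11,k) p^k (1−p)^(11−k) over k:
  k=0: C(11,0)·0.08^0·0.92^11 = 0.3996374
  k=1: C(11,1)·0.08^1·0.92^10 = 0.3822618
  k=2: C(11,2)·0.08^2·0.92^9 = 0.1662008
  k=3: C(11,3)·0.08^3·0.92^8 = 0.0433567
  k=4: C(11,4)·0.08^4·0.92^7 = 0.0075403
Total = 0.9989970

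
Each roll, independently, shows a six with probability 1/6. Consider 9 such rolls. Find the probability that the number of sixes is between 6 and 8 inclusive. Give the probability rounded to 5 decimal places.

0.00114

X ~ Binomial(9, 0.166667); P(6 ≤ X ≤ 8) = Σ C(9,k) p^k (1−p)^(9−k) over k:
  k=6: C(9,6)·0.166667^6·0.833333^3 = 0.0010419
  k=7: C(9,7)·0.166667^7·0.833333^2 = 0.0000893
  k=8: C(9,8)·0.166667^8·0.833333^1 = 0.0000045
Total = 0.0011357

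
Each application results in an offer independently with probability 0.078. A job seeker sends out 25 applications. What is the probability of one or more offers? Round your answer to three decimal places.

P(at least one) = 1 − P(none) = 1 − (1 − 0.078)^25
= 1 − 0.13130 = 0.86870

0.869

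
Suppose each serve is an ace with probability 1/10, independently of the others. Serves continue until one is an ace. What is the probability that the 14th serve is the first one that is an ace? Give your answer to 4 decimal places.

0.0254

Geometric (trials to first success), p = 0.10.
P(Y = 14) = (1−p)^13 · p = 0.25419 · 0.10 = 0.025419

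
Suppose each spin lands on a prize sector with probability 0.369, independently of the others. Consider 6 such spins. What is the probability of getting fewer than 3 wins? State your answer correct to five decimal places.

0.60838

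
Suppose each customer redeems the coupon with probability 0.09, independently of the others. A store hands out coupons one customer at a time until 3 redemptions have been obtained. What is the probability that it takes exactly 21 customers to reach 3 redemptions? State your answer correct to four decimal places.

Y = trial on which the third success occurs; negative binomial, r=3, p=0.09.
P(Y=21) = C(20,2) · p^3 · (1−p)^18
= 190 · 0.000729 · 0.18312 = 0.025364

0.0254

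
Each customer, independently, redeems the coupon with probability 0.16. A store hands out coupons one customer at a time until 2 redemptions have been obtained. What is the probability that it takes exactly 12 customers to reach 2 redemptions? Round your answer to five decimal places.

0.04925

Y = trial on which the second success occurs; negative binomial, r=2, p=0.16.
P(Y=12) = C(11,1) · p^2 · (1−p)^10
= 11 · 0.0256 · 0.1749 = 0.0492522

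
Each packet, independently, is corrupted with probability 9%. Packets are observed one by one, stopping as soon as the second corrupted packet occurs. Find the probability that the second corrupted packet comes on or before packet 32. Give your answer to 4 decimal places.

Finishing within 32 packets ⇔ at least 2 successes in the first 32. With X ~ Binomial(32, 0.09), P(Y ≤ 32) = 1 − P(X ≤ 1).
  k=0: C(32,0)·0.09^0·0.91^32 = 0.048902
  k=1: C(32,1)·0.09^1·0.91^31 = 0.154766
1 − 0.203668 = 0.796332

0.7963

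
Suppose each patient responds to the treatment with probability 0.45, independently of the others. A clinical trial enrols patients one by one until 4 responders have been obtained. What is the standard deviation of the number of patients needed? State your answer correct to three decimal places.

3.296

Y = total patients until the fourth success; negative binomial with r=4, p=0.45.
SD(Y) = √[r(1−p)/p²] = √(10.86420) = 3.29609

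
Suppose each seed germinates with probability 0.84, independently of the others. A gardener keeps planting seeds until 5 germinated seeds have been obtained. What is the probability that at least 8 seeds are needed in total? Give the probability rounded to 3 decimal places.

Needing more than 7 seeds ⇔ fewer than 5 successes in the first 7. With X ~ Binomial(7, 0.84), P(Y > 7) = P(X ≤ 4).
  k=0: C(7,0)·0.84^0·0.16^7 = 0.00000
  k=1: C(7,1)·0.84^1·0.16^6 = 0.00010
  k=2: C(7,2)·0.84^2·0.16^5 = 0.00155
  k=3: C(7,3)·0.84^3·0.16^4 = 0.01360
  k=4: C(7,4)·0.84^4·0.16^3 = 0.07137
P(X ≤ 4) = 0.08663

0.087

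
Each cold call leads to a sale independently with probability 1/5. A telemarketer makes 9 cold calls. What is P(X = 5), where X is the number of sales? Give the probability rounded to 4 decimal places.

0.0165

X ~ Binomial(n=9, p=0.20).
P(X=5) = C(9,5) · p^5 · (1−p)^4
= 126 · 0.00032 · 0.4096 = 0.016515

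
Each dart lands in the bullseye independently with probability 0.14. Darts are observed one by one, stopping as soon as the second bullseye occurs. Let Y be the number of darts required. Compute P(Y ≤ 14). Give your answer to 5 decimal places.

0.60306

Finishing within 14 darts ⇔ at least 2 successes in the first 14. With X ~ Binomial(14, 0.14), P(Y ≤ 14) = 1 − P(X ≤ 1).
  k=0: C(14,0)·0.14^0·0.86^14 = 0.1210538
  k=1: C(14,1)·0.14^1·0.86^13 = 0.2758900
1 − 0.3969438 = 0.6030562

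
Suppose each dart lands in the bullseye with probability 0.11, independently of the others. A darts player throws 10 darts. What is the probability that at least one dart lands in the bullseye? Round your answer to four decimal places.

0.6882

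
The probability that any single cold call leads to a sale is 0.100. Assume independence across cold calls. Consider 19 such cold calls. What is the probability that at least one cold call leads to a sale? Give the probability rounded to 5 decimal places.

P(at least one) = 1 − P(none) = 1 − (1 − 0.10)^19
= 1 − 0.1350852 = 0.8649148

0.86491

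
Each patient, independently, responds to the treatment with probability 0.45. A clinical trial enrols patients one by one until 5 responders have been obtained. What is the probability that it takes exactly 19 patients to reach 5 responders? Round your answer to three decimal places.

0.013

Y = trial on which the fifth success occurs; negative binomial, r=5, p=0.45.
P(Y=19) = C(18,4) · p^5 · (1−p)^14
= 3060 · 0.018453 · 0.00023178 = 0.01309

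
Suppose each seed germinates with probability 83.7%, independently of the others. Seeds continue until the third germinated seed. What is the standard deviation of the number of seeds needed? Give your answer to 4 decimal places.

0.8355

Y = total seeds until the third success; negative binomial with r=3, p=0.837.
SD(Y) = √[r(1−p)/p²] = √(0.698004) = 0.835466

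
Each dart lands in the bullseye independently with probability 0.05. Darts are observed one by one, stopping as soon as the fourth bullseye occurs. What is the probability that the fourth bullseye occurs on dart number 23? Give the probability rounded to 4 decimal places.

0.0036

Y = trial on which the fourth success occurs; negative binomial, r=4, p=0.05.
P(Y=23) = C(22,3) · p^4 · (1−p)^19
= 1540 · 6.25e-06 · 0.37735 = 0.003632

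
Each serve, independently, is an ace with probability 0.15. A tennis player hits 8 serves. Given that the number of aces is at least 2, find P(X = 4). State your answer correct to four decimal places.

0.0540

X ~ Binomial(8, 0.15). Want P(X=4 | X≥2) = P(X=4) / P(X≥2).
P(X=4) = C(8,4)·0.15^4·0.85^4 = 0.018499
P(X≥2) = 1 − 0.272491 − 0.384693 = 0.342817
Ratio = 0.018499 / 0.342817 = 0.053961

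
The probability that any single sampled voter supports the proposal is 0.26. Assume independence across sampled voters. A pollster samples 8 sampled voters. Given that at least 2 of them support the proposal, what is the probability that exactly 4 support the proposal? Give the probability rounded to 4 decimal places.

X ~ Binomial(8, 0.26). Want P(X=4 | X≥2) = P(X=4) / P(X≥2).
P(X=4) = C(8,4)·0.26^4·0.74^4 = 0.095922
P(X≥2) = 1 − 0.089919 − 0.252747 = 0.657334
Ratio = 0.095922 / 0.657334 = 0.145926

0.1459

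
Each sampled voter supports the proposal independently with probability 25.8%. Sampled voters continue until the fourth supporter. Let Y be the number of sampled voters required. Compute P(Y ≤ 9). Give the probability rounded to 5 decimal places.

Finishing within 9 sampled voters ⇔ at least 4 successes in the first 9. With X ~ Binomial(9, 0.258), P(Y ≤ 9) = 1 − P(X ≤ 3).
  k=0: C(9,0)·0.258^0·0.742^9 = 0.0681766
  k=1: C(9,1)·0.258^1·0.742^8 = 0.2133504
  k=2: C(9,2)·0.258^2·0.742^7 = 0.2967353
  k=3: C(9,3)·0.258^3·0.742^6 = 0.2407475
1 − 0.8190098 = 0.1809902

0.18099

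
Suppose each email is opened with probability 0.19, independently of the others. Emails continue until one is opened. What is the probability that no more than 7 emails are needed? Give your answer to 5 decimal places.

Y = number of emails to the first success; geometric, p = 0.19.
P(Y ≤ 7) = 1 − (1−p)^7 = 1 − 0.2287679 = 0.7712321

0.77123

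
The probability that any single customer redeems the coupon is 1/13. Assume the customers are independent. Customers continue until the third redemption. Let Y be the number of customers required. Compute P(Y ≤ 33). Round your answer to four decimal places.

Finishing within 33 customers ⇔ at least 3 successes in the first 33. With X ~ Binomial(33, 0.076923), P(Y ≤ 33) = 1 − P(X ≤ 2).
  k=0: C(33,0)·0.076923^0·0.923077^33 = 0.071261
  k=1: C(33,1)·0.076923^1·0.923077^32 = 0.195967
  k=2: C(33,2)·0.076923^2·0.923077^31 = 0.261289
1 − 0.528517 = 0.471483

0.4715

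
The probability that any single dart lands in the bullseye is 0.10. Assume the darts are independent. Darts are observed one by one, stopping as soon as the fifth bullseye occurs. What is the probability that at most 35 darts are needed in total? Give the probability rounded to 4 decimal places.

0.2693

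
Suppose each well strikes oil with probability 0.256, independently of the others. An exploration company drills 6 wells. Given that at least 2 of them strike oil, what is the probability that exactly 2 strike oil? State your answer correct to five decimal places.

0.62719

X ~ Binomial(6, 0.256). Want P(X=2 | X≥2) = P(X=2) / P(X≥2).
P(X=2) = C(6,2)·0.256^2·0.744^4 = 0.3012055
P(X≥2) = 1 − 0.1696046 − 0.3501514 = 0.4802440
Ratio = 0.3012055 / 0.4802440 = 0.6271927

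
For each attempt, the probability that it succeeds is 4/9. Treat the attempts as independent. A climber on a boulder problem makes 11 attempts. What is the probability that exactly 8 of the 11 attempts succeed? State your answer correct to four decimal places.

0.0431

X ~ Binomial(n=11, p=0.444444).
P(X=8) = C(11,8) · p^8 · (1−p)^3
= 165 · 0.0015224 · 0.17147 = 0.043073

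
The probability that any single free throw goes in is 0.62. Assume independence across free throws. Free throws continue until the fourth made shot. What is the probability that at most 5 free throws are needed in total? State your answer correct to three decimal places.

Finishing within 5 free throws ⇔ at least 4 successes in the first 5. With X ~ Binomial(5, 0.62), P(Y ≤ 5) = 1 − P(X ≤ 3).
  k=0: C(5,0)·0.62^0·0.38^5 = 0.00792
  k=1: C(5,1)·0.62^1·0.38^4 = 0.06464
  k=2: C(5,2)·0.62^2·0.38^3 = 0.21093
  k=3: C(5,3)·0.62^3·0.38^2 = 0.34415
1 − 0.62764 = 0.37236

0.372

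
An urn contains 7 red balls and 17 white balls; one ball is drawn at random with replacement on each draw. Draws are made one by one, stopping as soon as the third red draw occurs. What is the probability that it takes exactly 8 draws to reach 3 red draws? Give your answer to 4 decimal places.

Y = trial on which the third success occurs; negative binomial, r=3, p=0.291667.
P(Y=8) = C(7,2) · p^3 · (1−p)^5
= 21 · 0.024812 · 0.17832 = 0.092911

0.0929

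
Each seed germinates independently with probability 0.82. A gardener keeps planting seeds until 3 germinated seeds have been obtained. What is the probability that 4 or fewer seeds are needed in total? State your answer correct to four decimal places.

0.8491

Finishing within 4 seeds ⇔ at least 3 successes in the first 4. With X ~ Binomial(4, 0.82), P(Y ≤ 4) = 1 − P(X ≤ 2).
  k=0: C(4,0)·0.82^0·0.18^4 = 0.001050
  k=1: C(4,1)·0.82^1·0.18^3 = 0.019129
  k=2: C(4,2)·0.82^2·0.18^2 = 0.130715
1 − 0.150893 = 0.849107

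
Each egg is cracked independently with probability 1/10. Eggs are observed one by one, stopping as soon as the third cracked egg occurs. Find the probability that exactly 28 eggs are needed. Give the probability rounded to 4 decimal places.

Y = trial on which the third success occurs; negative binomial, r=3, p=0.10.
P(Y=28) = C(27,2) · p^3 · (1−p)^25
= 351 · 0.001 · 0.07179 = 0.025198

0.0252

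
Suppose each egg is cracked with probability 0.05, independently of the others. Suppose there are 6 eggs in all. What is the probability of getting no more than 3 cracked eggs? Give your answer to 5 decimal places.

X ~ Binomial(6, 0.05); P(X ≤ 3) = Σ C(6,k) p^k (1−p)^(6−k) over k:
  k=0: C(6,0)·0.05^0·0.95^6 = 0.7350919
  k=1: C(6,1)·0.05^1·0.95^5 = 0.2321343
  k=2: C(6,2)·0.05^2·0.95^4 = 0.0305440
  k=3: C(6,3)·0.05^3·0.95^3 = 0.0021434
Total = 0.9999136

0.99991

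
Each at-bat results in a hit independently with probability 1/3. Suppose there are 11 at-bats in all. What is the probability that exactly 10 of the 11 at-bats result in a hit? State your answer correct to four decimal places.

0.0001

X ~ Binomial(n=11, p=0.333333).
P(X=10) = C(11,10) · p^10 · (1−p)^1
= 11 · 1.6935e-05 · 0.66667 = 0.000124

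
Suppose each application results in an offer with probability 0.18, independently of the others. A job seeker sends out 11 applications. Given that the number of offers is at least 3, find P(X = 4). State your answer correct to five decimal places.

X ~ Binomial(11, 0.18). Want P(X=4 | X≥3) = P(X=4) / P(X≥3).
P(X=4) = C(11,4)·0.18^4·0.82^7 = 0.0863577
P(X≥3) = 1 − 0.1127074 − 0.2721471 − 0.2986980 = 0.3164475
Ratio = 0.0863577 / 0.3164475 = 0.2728973

0.27290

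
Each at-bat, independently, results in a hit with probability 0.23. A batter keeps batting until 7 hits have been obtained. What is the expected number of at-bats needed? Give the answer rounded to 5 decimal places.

Y = total at-bats until the seventh success; negative binomial with r=7, p=0.23.
E[Y] = r / p = 7 / 0.23 = 30.4347826

30.43478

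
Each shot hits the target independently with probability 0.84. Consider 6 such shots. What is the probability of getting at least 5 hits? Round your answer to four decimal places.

X ~ Binomial(6, 0.84); P(X ≥ 5) = Σ C(6,k) p^k (1−p)^(6−k) over k:
  k=5: C(6,5)·0.84^5·0.16^1 = 0.401483
  k=6: C(6,6)·0.84^6·0.16^0 = 0.351298
Total = 0.752781

0.7528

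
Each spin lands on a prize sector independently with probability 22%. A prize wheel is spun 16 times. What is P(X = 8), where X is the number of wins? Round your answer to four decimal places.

0.0097

X ~ Binomial(n=16, p=0.22).
P(X=8) = C(16,8) · p^8 · (1−p)^8
= 12870 · 5.4876e-06 · 0.13701 = 0.009676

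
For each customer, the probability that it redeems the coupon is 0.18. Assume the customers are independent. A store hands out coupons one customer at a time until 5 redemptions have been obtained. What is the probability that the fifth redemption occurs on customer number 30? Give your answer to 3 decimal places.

Y = trial on which the fifth success occurs; negative binomial, r=5, p=0.18.
P(Y=30) = C(29,4) · p^5 · (1−p)^25
= 23751 · 0.00018896 · 0.007004 = 0.03143

0.031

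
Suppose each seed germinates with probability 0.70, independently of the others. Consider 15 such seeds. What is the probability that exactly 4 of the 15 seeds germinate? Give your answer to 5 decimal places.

X ~ Binomial(n=15, p=0.70).
P(X=4) = C(15,4) · p^4 · (1−p)^11
= 1365 · 0.2401 · 1.7715e-06 = 0.0005806

0.00058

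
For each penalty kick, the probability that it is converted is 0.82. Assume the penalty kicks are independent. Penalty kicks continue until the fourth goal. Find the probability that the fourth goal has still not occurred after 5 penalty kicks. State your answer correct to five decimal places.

0.22235

Needing more than 5 penalty kicks ⇔ fewer than 4 successes in the first 5. With X ~ Binomial(5, 0.82), P(Y > 5) = P(X ≤ 3).
  k=0: C(5,0)·0.82^0·0.18^5 = 0.0001890
  k=1: C(5,1)·0.82^1·0.18^4 = 0.0043040
  k=2: C(5,2)·0.82^2·0.18^3 = 0.0392144
  k=3: C(5,3)·0.82^3·0.18^2 = 0.1786432
P(X ≤ 3) = 0.2223506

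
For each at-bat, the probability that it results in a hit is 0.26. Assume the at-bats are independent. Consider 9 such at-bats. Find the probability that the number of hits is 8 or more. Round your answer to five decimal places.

0.00014

X ~ Binomial(9, 0.26); P(X ≥ 8) = Σ C(9,k) p^k (1−p)^(9−k) over k:
  k=8: C(9,8)·0.26^8·0.74^1 = 0.0001391
  k=9: C(9,9)·0.26^9·0.74^0 = 0.0000054
Total = 0.0001445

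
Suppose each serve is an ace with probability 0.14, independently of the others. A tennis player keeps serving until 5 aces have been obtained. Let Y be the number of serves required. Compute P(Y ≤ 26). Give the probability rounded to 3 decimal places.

0.295

Finishing within 26 serves ⇔ at least 5 successes in the first 26. With X ~ Binomial(26, 0.14), P(Y ≤ 26) = 1 − P(X ≤ 4).
  k=0: C(26,0)·0.14^0·0.86^26 = 0.01981
  k=1: C(26,1)·0.14^1·0.86^25 = 0.08386
  k=2: C(26,2)·0.14^2·0.86^24 = 0.17065
  k=3: C(26,3)·0.14^3·0.86^23 = 0.22224
  k=4: C(26,4)·0.14^4·0.86^22 = 0.20803
1 − 0.70459 = 0.29541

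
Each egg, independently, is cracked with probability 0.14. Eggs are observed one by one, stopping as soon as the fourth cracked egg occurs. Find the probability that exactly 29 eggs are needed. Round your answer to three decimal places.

0.029

Y = trial on which the fourth success occurs; negative binomial, r=4, p=0.14.
P(Y=29) = C(28,3) · p^4 · (1−p)^25
= 3276 · 0.00038416 · 0.023039 = 0.02899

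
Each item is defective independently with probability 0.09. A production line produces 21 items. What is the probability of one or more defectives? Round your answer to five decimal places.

P(at least one) = 1 − P(none) = 1 − (1 − 0.09)^21
= 1 − 0.1379969 = 0.8620031

0.86200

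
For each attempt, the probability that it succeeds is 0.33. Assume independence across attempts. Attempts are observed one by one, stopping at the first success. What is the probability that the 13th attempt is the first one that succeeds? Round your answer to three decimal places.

0.003

Geometric (trials to first success), p = 0.33.
P(Y = 13) = (1−p)^12 · p = 0.0081827 · 0.33 = 0.00270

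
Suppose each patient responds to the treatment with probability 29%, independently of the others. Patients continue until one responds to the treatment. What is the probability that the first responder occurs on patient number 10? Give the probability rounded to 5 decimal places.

0.01330

Geometric (trials to first success), p = 0.29.
P(Y = 10) = (1−p)^9 · p = 0.045849 · 0.29 = 0.0132961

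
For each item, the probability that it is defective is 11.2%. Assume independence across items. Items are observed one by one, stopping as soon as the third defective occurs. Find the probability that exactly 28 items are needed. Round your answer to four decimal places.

Y = trial on which the third success occurs; negative binomial, r=3, p=0.112.
P(Y=28) = C(27,2) · p^3 · (1−p)^25
= 351 · 0.0014049 · 0.051324 = 0.025310

0.0253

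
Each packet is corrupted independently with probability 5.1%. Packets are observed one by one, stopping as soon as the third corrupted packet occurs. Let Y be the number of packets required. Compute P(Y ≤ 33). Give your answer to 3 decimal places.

0.236

Finishing within 33 packets ⇔ at least 3 successes in the first 33. With X ~ Binomial(33, 0.051), P(Y ≤ 33) = 1 − P(X ≤ 2).
  k=0: C(33,0)·0.051^0·0.949^33 = 0.17774
  k=1: C(33,1)·0.051^1·0.949^32 = 0.31521
  k=2: C(33,2)·0.051^2·0.949^31 = 0.27104
1 − 0.76399 = 0.23601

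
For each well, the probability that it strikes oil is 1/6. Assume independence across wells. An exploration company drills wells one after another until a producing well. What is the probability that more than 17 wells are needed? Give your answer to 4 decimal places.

0.0451

Y = number of wells to the first success; geometric, p = 0.166667.
P(Y > 17) = P(first 17 all fail) = (1−p)^17 = 0.045073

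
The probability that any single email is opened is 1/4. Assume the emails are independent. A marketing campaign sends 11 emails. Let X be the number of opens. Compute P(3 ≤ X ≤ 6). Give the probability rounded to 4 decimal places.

0.5372

X ~ Binomial(11, 0.25); P(3 ≤ X ≤ 6) = Σ C(11,k) p^k (1−p)^(11−k) over k:
  k=3: C(11,3)·0.25^3·0.75^8 = 0.258104
  k=4: C(11,4)·0.25^4·0.75^7 = 0.172069
  k=5: C(11,5)·0.25^5·0.75^6 = 0.080299
  k=6: C(11,6)·0.25^6·0.75^5 = 0.026766
Total = 0.537238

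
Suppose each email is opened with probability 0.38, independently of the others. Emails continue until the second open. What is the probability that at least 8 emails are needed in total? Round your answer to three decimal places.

0.186

Needing more than 7 emails ⇔ fewer than 2 successes in the first 7. With X ~ Binomial(7, 0.38), P(Y > 7) = P(X ≤ 1).
  k=0: C(7,0)·0.38^0·0.62^7 = 0.03522
  k=1: C(7,1)·0.38^1·0.62^6 = 0.15109
P(X ≤ 1) = 0.18630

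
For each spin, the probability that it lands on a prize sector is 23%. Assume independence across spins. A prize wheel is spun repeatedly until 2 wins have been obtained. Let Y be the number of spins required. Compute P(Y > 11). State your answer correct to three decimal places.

0.242

Needing more than 11 spins ⇔ fewer than 2 successes in the first 11. With X ~ Binomial(11, 0.23), P(Y > 11) = P(X ≤ 1).
  k=0: C(11,0)·0.23^0·0.77^11 = 0.05642
  k=1: C(11,1)·0.23^1·0.77^10 = 0.18537
P(X ≤ 1) = 0.24178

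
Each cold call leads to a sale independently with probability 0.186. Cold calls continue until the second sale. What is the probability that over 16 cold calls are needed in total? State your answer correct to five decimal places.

Needing more than 16 cold calls ⇔ fewer than 2 successes in the first 16. With X ~ Binomial(16, 0.186), P(Y > 16) = P(X ≤ 1).
  k=0: C(16,0)·0.186^0·0.814^16 = 0.0371527
  k=1: C(16,1)·0.186^1·0.814^15 = 0.1358310
P(X ≤ 1) = 0.1729837

0.17298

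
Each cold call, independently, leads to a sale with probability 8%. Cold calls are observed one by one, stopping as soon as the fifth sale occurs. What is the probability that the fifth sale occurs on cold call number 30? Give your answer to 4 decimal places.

0.0097

Y = trial on which the fifth success occurs; negative binomial, r=5, p=0.08.
P(Y=30) = C(29,4) · p^5 · (1−p)^25
= 23751 · 3.2768e-06 · 0.12436 = 0.009679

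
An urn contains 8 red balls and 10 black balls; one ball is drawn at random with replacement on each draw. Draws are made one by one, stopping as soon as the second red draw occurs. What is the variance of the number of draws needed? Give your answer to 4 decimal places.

Y = total draws until the second success; negative binomial with r=2, p=0.444444.
Var(Y) = r(1−p)/p² = 2·0.555556 / 0.444444² = 5.625000

5.6250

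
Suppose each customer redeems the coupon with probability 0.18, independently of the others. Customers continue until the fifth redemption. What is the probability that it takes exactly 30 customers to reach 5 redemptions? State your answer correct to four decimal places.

0.0314

Y = trial on which the fifth success occurs; negative binomial, r=5, p=0.18.
P(Y=30) = C(29,4) · p^5 · (1−p)^25
= 23751 · 0.00018896 · 0.007004 = 0.031433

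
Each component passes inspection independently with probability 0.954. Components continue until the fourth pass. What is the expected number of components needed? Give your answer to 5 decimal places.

Y = total components until the fourth success; negative binomial with r=4, p=0.954.
E[Y] = r / p = 4 / 0.954 = 4.1928721

4.19287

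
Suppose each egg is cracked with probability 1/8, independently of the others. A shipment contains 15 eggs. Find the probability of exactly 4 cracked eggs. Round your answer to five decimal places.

X ~ Binomial(n=15, p=0.125).
P(X=4) = C(15,4) · p^4 · (1−p)^11
= 1365 · 0.00024414 · 0.23019 = 0.0767116

0.07671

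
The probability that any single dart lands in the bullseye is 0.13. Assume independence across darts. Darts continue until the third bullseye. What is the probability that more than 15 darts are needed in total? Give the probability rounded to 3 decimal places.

0.692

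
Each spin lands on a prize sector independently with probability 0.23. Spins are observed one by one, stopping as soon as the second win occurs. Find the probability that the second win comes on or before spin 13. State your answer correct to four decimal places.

0.8367

Finishing within 13 spins ⇔ at least 2 successes in the first 13. With X ~ Binomial(13, 0.23), P(Y ≤ 13) = 1 − P(X ≤ 1).
  k=0: C(13,0)·0.23^0·0.77^13 = 0.033449
  k=1: C(13,1)·0.23^1·0.77^12 = 0.129885
1 − 0.163334 = 0.836666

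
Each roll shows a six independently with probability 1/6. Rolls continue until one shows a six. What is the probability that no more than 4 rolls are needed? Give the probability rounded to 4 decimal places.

Y = number of rolls to the first success; geometric, p = 0.166667.
P(Y ≤ 4) = 1 − (1−p)^4 = 1 − 0.482253 = 0.517747

0.5177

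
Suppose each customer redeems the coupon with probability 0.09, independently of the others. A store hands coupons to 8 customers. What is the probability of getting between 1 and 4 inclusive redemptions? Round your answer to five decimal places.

X ~ Binomial(8, 0.09); P(1 ≤ X ≤ 4) = Σ C(8,k) p^k (1−p)^(8−k) over k:
  k=1: C(8,1)·0.09^1·0.91^7 = 0.3720679
  k=2: C(8,2)·0.09^2·0.91^6 = 0.1287927
  k=3: C(8,3)·0.09^3·0.91^5 = 0.0254755
  k=4: C(8,4)·0.09^4·0.91^4 = 0.0031494
Total = 0.5294856

0.52949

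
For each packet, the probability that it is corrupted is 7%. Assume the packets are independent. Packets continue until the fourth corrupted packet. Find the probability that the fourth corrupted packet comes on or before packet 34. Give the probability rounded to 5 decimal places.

0.21223

Finishing within 34 packets ⇔ at least 4 successes in the first 34. With X ~ Binomial(34, 0.07), P(Y ≤ 34) = 1 − P(X ≤ 3).
  k=0: C(34,0)·0.07^0·0.93^34 = 0.0848048
  k=1: C(34,1)·0.07^1·0.93^33 = 0.2170272
  k=2: C(34,2)·0.07^2·0.93^32 = 0.2695338
  k=3: C(34,3)·0.07^3·0.93^31 = 0.2163999
1 − 0.7877658 = 0.2122342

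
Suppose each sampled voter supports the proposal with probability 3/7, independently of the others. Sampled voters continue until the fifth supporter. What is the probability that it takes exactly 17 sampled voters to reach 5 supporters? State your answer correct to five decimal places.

0.03190

Y = trial on which the fifth success occurs; negative binomial, r=5, p=0.428571.
P(Y=17) = C(16,4) · p^5 · (1−p)^12
= 1820 · 0.014458 · 0.0012121 = 0.0318956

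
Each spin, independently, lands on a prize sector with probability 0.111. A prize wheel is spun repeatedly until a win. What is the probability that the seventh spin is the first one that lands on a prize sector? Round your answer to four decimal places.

0.0548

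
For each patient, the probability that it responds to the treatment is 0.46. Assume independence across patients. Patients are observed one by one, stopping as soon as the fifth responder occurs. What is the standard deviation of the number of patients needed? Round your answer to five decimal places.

Y = total patients until the fifth success; negative binomial with r=5, p=0.46.
SD(Y) = √[r(1−p)/p²] = √(12.7599244) = 3.5721036

3.57210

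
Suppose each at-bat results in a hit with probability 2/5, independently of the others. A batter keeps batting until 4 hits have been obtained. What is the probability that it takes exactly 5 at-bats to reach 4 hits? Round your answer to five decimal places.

Y = trial on which the fourth success occurs; negative binomial, r=4, p=0.40.
P(Y=5) = C(4,3) · p^4 · (1−p)^1
= 4 · 0.0256 · 0.6 = 0.0614400

0.06144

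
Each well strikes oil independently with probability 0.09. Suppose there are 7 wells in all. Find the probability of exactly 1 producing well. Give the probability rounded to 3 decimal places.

X ~ Binomial(n=7, p=0.09).
P(X=1) = C(7,1) · p^1 · (1−p)^6
= 7 · 0.09 · 0.56787 = 0.35776

0.358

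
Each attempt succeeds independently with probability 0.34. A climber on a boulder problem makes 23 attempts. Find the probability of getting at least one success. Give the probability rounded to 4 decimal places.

0.9999

P(at least one) = 1 − P(none) = 1 − (1 − 0.34)^23
= 1 − 0.000071 = 0.999929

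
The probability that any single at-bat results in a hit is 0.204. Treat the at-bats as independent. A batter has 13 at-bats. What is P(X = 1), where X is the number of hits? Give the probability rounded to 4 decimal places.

X ~ Binomial(n=13, p=0.204).
P(X=1) = C(13,1) · p^1 · (1−p)^12
= 13 · 0.204 · 0.064708 = 0.171605

0.1716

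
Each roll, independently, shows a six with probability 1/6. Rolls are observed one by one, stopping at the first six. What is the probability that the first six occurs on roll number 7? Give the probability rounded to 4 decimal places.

0.0558

Geometric (trials to first success), p = 0.166667.
P(Y = 7) = (1−p)^6 · p = 0.3349 · 0.166667 = 0.055816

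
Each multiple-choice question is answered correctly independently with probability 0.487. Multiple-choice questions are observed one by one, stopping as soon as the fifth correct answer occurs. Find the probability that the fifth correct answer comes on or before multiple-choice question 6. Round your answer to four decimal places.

0.0977

Finishing within 6 multiple-choice questions ⇔ at least 5 successes in the first 6. With X ~ Binomial(6, 0.487), P(Y ≤ 6) = 1 − P(X ≤ 4).
  k=0: C(6,0)·0.487^0·0.513^6 = 0.018227
  k=1: C(6,1)·0.487^1·0.513^5 = 0.103817
  k=2: C(6,2)·0.487^2·0.513^4 = 0.246387
  k=3: C(6,3)·0.487^3·0.513^3 = 0.311867
  k=4: C(6,4)·0.487^4·0.513^2 = 0.222045
1 − 0.902343 = 0.097657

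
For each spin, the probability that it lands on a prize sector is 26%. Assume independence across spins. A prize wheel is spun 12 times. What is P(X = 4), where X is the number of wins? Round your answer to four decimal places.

0.2034

X ~ Binomial(n=12, p=0.26).
P(X=4) = C(12,4) · p^4 · (1−p)^8
= 495 · 0.0045698 · 0.089919 = 0.203401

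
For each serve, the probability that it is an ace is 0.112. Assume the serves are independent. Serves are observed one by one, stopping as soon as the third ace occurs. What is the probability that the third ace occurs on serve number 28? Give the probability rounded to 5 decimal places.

Y = trial on which the third success occurs; negative binomial, r=3, p=0.112.
P(Y=28) = C(27,2) · p^3 · (1−p)^25
= 351 · 0.0014049 · 0.051324 = 0.0253096

0.02531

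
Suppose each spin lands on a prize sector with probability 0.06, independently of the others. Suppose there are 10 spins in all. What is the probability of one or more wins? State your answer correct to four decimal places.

P(at least one) = 1 − P(none) = 1 − (1 − 0.06)^10
= 1 − 0.538615 = 0.461385

0.4614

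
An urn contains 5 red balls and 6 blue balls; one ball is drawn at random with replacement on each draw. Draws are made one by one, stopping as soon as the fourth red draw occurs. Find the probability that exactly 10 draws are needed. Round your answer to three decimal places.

Y = trial on which the fourth success occurs; negative binomial, r=4, p=0.454545.
P(Y=10) = C(9,3) · p^4 · (1−p)^6
= 84 · 0.042688 · 0.026336 = 0.09444

0.094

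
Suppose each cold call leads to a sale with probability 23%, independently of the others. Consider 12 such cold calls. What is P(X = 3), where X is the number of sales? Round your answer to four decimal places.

X ~ Binomial(n=12, p=0.23).
P(X=3) = C(12,3) · p^3 · (1−p)^9
= 220 · 0.012167 · 0.095152 = 0.254696

0.2547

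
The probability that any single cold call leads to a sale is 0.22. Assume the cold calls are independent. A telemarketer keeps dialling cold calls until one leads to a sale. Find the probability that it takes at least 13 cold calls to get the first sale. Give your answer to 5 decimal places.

Y = number of cold calls to the first success; geometric, p = 0.22.
P(Y > 12) = P(first 12 all fail) = (1−p)^12 = 0.0507149

0.05071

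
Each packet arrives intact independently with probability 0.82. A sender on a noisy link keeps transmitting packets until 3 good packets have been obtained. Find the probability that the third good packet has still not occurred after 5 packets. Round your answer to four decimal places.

0.0437

Needing more than 5 packets ⇔ fewer than 3 successes in the first 5. With X ~ Binomial(5, 0.82), P(Y > 5) = P(X ≤ 2).
  k=0: C(5,0)·0.82^0·0.18^5 = 0.000189
  k=1: C(5,1)·0.82^1·0.18^4 = 0.004304
  k=2: C(5,2)·0.82^2·0.18^3 = 0.039214
P(X ≤ 2) = 0.043707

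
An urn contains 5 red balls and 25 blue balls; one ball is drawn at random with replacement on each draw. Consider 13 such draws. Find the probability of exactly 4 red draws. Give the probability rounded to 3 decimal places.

X ~ Binomial(n=13, p=0.166667).
P(X=4) = C(13,4) · p^4 · (1−p)^9
= 715 · 0.0007716 · 0.19381 = 0.10692

0.107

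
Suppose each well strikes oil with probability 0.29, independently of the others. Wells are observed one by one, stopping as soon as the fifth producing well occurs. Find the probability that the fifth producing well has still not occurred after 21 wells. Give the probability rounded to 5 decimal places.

0.22708

Needing more than 21 wells ⇔ fewer than 5 successes in the first 21. With X ~ Binomial(21, 0.29), P(Y > 21) = P(X ≤ 4).
  k=0: C(21,0)·0.29^0·0.71^21 = 0.0007524
  k=1: C(21,1)·0.29^1·0.71^20 = 0.0064533
  k=2: C(21,2)·0.29^2·0.71^19 = 0.0263587
  k=3: C(21,3)·0.29^3·0.71^18 = 0.0681861
  k=4: C(21,4)·0.29^4·0.71^17 = 0.1253280
P(X ≤ 4) = 0.2270785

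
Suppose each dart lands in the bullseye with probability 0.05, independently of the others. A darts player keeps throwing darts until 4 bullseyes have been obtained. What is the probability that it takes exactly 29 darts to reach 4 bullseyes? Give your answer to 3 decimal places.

Y = trial on which the fourth success occurs; negative binomial, r=4, p=0.05.
P(Y=29) = C(28,3) · p^4 · (1−p)^25
= 3276 · 6.25e-06 · 0.27739 = 0.00568

0.006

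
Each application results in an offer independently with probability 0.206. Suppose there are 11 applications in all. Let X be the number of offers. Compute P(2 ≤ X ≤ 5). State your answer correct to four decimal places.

X ~ Binomial(11, 0.206); P(2 ≤ X ≤ 5) = Σ C(11,k) p^k (1−p)^(11−k) over k:
  k=2: C(11,2)·0.206^2·0.794^9 = 0.292740
  k=3: C(11,3)·0.206^3·0.794^8 = 0.227850
  k=4: C(11,4)·0.206^4·0.794^7 = 0.118230
  k=5: C(11,5)·0.206^5·0.794^6 = 0.042944
Total = 0.681764

0.6818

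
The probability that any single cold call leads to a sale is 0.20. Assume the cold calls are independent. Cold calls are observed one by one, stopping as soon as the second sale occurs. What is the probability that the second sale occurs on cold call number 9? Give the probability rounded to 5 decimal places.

Y = trial on which the second success occurs; negative binomial, r=2, p=0.20.
P(Y=9) = C(8,1) · p^2 · (1−p)^7
= 8 · 0.04 · 0.20972 = 0.0671089

0.06711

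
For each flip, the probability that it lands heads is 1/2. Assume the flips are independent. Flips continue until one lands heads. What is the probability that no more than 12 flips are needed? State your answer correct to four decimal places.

Y = number of flips to the first success; geometric, p = 0.50.
P(Y ≤ 12) = 1 − (1−p)^12 = 1 − 0.000244 = 0.999756

0.9998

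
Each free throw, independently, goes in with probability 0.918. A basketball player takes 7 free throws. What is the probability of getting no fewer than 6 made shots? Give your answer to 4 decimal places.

0.8929

X ~ Binomial(7, 0.918); P(X ≥ 6) = Σ C(7,k) p^k (1−p)^(7−k) over k:
  k=6: C(7,6)·0.918^6·0.082^1 = 0.343533
  k=7: C(7,7)·0.918^7·0.082^0 = 0.549413
Total = 0.892945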